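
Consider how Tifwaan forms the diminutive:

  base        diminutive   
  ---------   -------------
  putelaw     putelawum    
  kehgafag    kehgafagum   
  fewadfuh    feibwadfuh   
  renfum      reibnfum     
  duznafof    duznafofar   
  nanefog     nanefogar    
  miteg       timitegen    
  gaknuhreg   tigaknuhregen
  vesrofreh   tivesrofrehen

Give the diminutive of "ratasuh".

kehgafag and nanefog both end in -g yet inflect differently (kehgafagum, nanefogar), so the final letter is not what conditions the rule; the last vowel is.
"ratasuh" has last vowel 'u'. The stems whose last vowel is 'u' (fewadfuh → feibwadfuh, renfum → reibnfum) insert -ib- after the first vowel.
The other patterns: stems whose last vowel is 'a' add -um; stems whose last vowel is 'o' add -ar; stems whose last vowel is 'e' add ti- … -en around the stem.
So ratasuh → raibtasuh.

raibtasuh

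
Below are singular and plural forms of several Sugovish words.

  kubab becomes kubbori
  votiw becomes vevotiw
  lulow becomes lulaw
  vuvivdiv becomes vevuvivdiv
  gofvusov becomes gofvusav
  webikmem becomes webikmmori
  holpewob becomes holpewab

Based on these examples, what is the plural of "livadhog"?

livadhag

lulow and votiw both end in -w yet inflect differently (lulaw, vevotiw), so the final letter is not what conditions the rule; the last vowel is.
"livadhog" has last vowel 'o'. The stems whose last vowel is 'o' (lulow → lulaw, holpewob → holpewab, gofvusov → gofvusav) change the last vowel to 'a'.
The other patterns: stems whose last vowel is 'i' add the prefix ve-; stems whose last vowel is 'a' or 'e' delete the last vowel and add -ori.
So livadhog → livadhag.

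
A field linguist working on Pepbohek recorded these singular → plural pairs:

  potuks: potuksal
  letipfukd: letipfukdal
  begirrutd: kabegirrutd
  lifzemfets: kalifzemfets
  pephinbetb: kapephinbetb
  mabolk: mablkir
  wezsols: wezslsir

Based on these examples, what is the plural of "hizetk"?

"hizetk" has second-to-last letter 't'. The stems whose second-to-last letter is 't' (begirrutd → kabegirrutd, lifzemfets → kalifzemfets, pephinbetb → kapephinbetb) add the prefix ka-.
So hizetk → kahizetk.

kahizetk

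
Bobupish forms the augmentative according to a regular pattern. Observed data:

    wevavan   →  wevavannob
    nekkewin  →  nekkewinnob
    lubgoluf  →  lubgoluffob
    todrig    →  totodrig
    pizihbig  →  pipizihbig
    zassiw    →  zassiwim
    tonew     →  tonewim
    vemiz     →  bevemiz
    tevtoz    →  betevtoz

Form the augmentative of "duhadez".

nekkewin and todrig both have last vowel 'i' yet inflect differently (nekkewinnob, totodrig), so the last vowel is not what conditions the rule; the final letter is.
"duhadez" ends in -z. The stems ending in -z (vemiz → bevemiz, tevtoz → betevtoz) add the prefix be-.
The other patterns: stems ending in -f or -n double the final consonant and add -ob; stems ending in -g repeat the first consonant+vowel as a prefix; stems ending in -w add -im.
So duhadez → beduhadez.

beduhadez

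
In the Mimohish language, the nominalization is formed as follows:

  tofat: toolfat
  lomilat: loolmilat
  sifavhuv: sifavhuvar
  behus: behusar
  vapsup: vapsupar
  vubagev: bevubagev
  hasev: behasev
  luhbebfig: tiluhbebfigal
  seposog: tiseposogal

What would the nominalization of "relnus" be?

sifavhuv and vubagev both end in -v yet inflect differently (sifavhuvar, bevubagev), so the final letter is not what conditions the rule; the last vowel is.
"relnus" has last vowel 'u'. The stems whose last vowel is 'u' (sifavhuv → sifavhuvar, behus → behusar, vapsup → vapsupar) add -ar.
The other patterns: stems whose last vowel is 'a' insert -ol- after the first vowel; stems whose last vowel is 'e' add the prefix be-; stems whose last vowel is 'i' or 'o' add ti- … -al around the stem.
So relnus → relnusar.

relnusar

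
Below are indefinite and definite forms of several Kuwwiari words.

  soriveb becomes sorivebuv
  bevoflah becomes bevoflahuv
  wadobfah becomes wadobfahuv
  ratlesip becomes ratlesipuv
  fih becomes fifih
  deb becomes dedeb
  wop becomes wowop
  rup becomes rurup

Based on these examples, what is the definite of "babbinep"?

bevoflah and fih both end in -h yet inflect differently (bevoflahuv, fifih), so the final letter is not what conditions the rule; the number of vowels is.
"babbinep" has 3 vowels. The stems with 3 vowels (soriveb → sorivebuv, bevoflah → bevoflahuv, wadobfah → wadobfahuv) add -uv.
So babbinep → babbinepuv.

babbinepuv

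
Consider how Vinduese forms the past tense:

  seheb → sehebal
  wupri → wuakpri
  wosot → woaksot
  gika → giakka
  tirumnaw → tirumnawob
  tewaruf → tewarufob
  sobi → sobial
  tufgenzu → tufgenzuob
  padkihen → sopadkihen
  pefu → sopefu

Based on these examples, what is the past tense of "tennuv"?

tennuvob

tufgenzu and pefu both end in -u yet inflect differently (tufgenzuob, sopefu), so the final letter is not what conditions the rule; the first letter is.
"tennuv" begins with t-. The stems beginning with t- (tirumnaw → tirumnawob, tewaruf → tewarufob, tufgenzu → tufgenzuob) add -ob.
So tennuv → tennuvob.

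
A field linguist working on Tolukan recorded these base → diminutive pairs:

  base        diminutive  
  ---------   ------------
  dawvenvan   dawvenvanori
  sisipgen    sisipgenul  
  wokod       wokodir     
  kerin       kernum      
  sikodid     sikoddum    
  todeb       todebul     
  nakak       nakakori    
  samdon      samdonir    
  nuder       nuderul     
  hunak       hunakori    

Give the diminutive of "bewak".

bewakori

sisipgen and dawvenvan both end in -n yet inflect differently (sisipgenul, dawvenvanori), so the final letter is not what conditions the rule; the last vowel is.
"bewak" has last vowel 'a'. The stems whose last vowel is 'a' (dawvenvan → dawvenvanori, hunak → hunakori, nakak → nakakori) add -ori.
So bewak → bewakori.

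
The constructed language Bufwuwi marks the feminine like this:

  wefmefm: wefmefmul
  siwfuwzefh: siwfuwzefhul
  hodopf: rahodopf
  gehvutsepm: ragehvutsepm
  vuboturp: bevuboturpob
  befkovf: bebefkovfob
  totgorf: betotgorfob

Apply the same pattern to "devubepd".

radevubepd

"devubepd" has second-to-last letter 'p'. The stems whose second-to-last letter is 'p' (hodopf → rahodopf, gehvutsepm → ragehvutsepm) add the prefix ra-.
So devubepd → radevubepd.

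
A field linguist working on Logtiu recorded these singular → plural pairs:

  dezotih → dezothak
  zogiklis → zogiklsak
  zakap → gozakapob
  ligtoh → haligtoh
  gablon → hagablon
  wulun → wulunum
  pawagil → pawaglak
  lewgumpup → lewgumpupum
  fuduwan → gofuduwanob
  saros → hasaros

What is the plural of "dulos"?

zogiklis and saros both end in -s yet inflect differently (zogiklsak, hasaros), so the final letter is not what conditions the rule; the last vowel is.
"dulos" has last vowel 'o'. The stems whose last vowel is 'o' (saros → hasaros, gablon → hagablon, ligtoh → haligtoh) add the prefix ha-.
The other patterns: stems whose last vowel is 'i' delete the last vowel and add -ak; stems whose last vowel is 'u' add -um; stems whose last vowel is 'a' add go- … -ob around the stem.
So dulos → hadulos.

hadulos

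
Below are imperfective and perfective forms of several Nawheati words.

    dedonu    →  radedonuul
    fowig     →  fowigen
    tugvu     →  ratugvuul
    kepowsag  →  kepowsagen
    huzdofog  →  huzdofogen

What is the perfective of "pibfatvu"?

tugvu and fowig both have 2 vowels yet inflect differently (ratugvuul, fowigen), so the number of vowels is not what conditions the rule; the final letter is.
"pibfatvu" ends in -u. The stems ending in -u (tugvu → ratugvuul, dedonu → radedonuul) add ra- … -ul around the stem.
The other pattern: stems ending in -g add -en.
So pibfatvu → rapibfatvuul.

rapibfatvuul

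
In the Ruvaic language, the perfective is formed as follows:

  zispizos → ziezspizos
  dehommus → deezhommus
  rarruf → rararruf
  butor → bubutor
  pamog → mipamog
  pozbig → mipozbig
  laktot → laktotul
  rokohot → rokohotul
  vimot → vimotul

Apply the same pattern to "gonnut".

gonnutul

"gonnut" ends in -t. The stems ending in -t (laktot → laktotul, rokohot → rokohotul, vimot → vimotul) add -ul.
The other patterns: stems ending in -s insert -ez- after the first vowel; stems ending in -f or -r repeat the first consonant+vowel as a prefix; stems ending in -g add the prefix mi-.
So gonnut → gonnutul.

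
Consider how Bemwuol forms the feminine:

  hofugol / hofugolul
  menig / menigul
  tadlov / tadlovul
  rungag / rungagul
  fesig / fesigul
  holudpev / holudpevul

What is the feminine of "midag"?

midagul

Every pair shown (hofugol → hofugolul, menig → menigul, tadlov → tadlovul, …) follows the same rule: add -ul.
So midag → midagul.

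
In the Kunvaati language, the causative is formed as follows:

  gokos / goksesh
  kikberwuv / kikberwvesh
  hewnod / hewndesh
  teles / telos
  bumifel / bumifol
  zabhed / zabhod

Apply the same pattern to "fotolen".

"fotolen" has last vowel 'e'. The stems whose last vowel is 'e' (bumifel → bumifol, zabhed → zabhod, teles → telos) change the last vowel to 'o'.
So fotolen → fotolon.

fotolon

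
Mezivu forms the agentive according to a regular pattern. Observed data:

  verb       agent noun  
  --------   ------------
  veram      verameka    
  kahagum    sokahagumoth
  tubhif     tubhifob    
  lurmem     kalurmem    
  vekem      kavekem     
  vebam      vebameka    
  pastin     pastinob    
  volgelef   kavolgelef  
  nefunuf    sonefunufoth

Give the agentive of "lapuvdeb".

tubhif and volgelef both end in -f yet inflect differently (tubhifob, kavolgelef), so the final letter is not what conditions the rule; the last vowel is.
"lapuvdeb" has last vowel 'e'. The stems whose last vowel is 'e' (lurmem → kalurmem, volgelef → kavolgelef, vekem → kavekem) add the prefix ka-.
So lapuvdeb → kalapuvdeb.

kalapuvdeb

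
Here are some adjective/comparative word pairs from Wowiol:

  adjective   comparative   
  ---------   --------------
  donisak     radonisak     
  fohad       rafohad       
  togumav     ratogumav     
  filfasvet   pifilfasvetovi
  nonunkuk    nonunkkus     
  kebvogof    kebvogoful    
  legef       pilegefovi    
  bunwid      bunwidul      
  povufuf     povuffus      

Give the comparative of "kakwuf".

kakwfus

donisak and nonunkuk both end in -k yet inflect differently (radonisak, nonunkkus), so the final letter is not what conditions the rule; the last vowel is.
"kakwuf" has last vowel 'u'. The stems whose last vowel is 'u' (nonunkuk → nonunkkus, povufuf → povuffus) delete the last vowel and add -us.
The other patterns: stems whose last vowel is 'e' add pi- … -ovi around the stem; stems whose last vowel is 'a' add the prefix ra-; stems whose last vowel is 'i' or 'o' add -ul.
So kakwuf → kakwfus.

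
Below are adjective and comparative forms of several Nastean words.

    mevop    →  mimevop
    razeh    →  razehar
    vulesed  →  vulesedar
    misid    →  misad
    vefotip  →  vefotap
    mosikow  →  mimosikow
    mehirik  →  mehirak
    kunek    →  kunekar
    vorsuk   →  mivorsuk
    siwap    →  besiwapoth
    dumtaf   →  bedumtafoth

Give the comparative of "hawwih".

"hawwih" has last vowel 'i'. The stems whose last vowel is 'i' (misid → misad, vefotip → vefotap, mehirik → mehirak) change the last vowel to 'a'.
The other patterns: stems whose last vowel is 'e' add -ar; stems whose last vowel is 'o' or 'u' add the prefix mi-; stems whose last vowel is 'a' add be- … -oth around the stem.
So hawwih → hawwah.

hawwah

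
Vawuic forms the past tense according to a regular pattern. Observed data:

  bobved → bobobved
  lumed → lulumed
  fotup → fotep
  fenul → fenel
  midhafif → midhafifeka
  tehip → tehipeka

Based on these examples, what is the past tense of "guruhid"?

guruhideka

fotup and tehip both end in -p yet inflect differently (fotep, tehipeka), so the final letter is not what conditions the rule; the last vowel is.
"guruhid" has last vowel 'i'. The stems whose last vowel is 'i' (tehip → tehipeka, midhafif → midhafifeka) add -eka.
So guruhid → guruhideka.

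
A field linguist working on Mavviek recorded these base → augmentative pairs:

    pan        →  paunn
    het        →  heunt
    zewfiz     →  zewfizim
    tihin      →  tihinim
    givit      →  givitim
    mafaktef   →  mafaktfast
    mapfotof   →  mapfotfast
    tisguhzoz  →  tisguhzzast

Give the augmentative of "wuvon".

pan and tihin both end in -n yet inflect differently (paunn, tihinim), so the final letter is not what conditions the rule; the number of vowels is.
"wuvon" has 2 vowels. The stems with 2 vowels (zewfiz → zewfizim, tihin → tihinim, givit → givitim) add -im.
The other patterns: stems with 1 vowel insert -un- after the first vowel; stems with 3 vowels delete the last vowel and add -ast.
So wuvon → wuvonim.

wuvonim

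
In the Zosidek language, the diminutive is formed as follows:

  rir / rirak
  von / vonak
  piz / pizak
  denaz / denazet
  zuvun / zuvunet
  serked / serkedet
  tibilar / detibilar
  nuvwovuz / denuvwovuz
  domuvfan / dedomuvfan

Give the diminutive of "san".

sanak

"san" has 1 vowel. The stems with 1 vowel (rir → rirak, von → vonak, piz → pizak) add -ak.
The other patterns: stems with 2 vowels add -et; stems with 3 vowels add the prefix de-.
So san → sanak.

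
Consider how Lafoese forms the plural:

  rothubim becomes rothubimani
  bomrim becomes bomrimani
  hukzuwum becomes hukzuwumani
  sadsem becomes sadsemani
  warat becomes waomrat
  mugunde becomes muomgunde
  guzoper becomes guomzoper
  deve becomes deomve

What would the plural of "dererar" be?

"dererar" ends in -r. The one such stem in the data (guzoper → guomzoper) inserts -om- after the first vowel (as do warat, mugunde), so the same rule applies.
The other pattern: stems ending in -m add -ani.
So dererar → deomrerar.

deomrerar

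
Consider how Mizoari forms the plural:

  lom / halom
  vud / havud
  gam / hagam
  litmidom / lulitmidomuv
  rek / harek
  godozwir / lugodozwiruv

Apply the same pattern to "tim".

"tim" has 1 vowel. The stems with 1 vowel (lom → halom, gam → hagam, rek → harek) add the prefix ha-.
The other pattern: stems with 3 vowels add lu- … -uv around the stem.
So tim → hatim.

hatim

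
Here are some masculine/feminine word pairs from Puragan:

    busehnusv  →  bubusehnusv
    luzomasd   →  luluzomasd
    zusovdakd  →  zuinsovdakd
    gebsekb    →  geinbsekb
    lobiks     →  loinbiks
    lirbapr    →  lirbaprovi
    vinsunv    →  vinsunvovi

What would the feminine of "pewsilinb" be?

"pewsilinb" has second-to-last letter 'n'. The one such stem in the data (vinsunv → vinsunvovi) adds -ovi, so the same rule applies.
The other patterns: stems whose second-to-last letter is 's' repeat the first consonant+vowel as a prefix; stems whose second-to-last letter is 'k' insert -in- after the first vowel.
So pewsilinb → pewsilinbovi.

pewsilinbovi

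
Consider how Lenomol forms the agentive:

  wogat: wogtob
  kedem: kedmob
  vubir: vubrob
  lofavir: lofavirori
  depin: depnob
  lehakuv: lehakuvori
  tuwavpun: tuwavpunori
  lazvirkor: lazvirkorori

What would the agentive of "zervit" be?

zervtob

lofavir and vubir both end in -r yet inflect differently (lofavirori, vubrob), so the final letter is not what conditions the rule; the number of vowels is.
"zervit" has 2 vowels. The stems with 2 vowels (kedem → kedmob, wogat → wogtob, vubir → vubrob) delete the last vowel and add -ob.
So zervit → zervtob.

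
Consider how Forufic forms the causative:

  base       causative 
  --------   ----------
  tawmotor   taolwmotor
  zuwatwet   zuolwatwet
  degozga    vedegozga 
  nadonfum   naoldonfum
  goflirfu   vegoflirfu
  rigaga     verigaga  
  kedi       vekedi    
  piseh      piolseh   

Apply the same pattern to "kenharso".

vekenharso

goflirfu and nadonfum both have last vowel 'u' yet inflect differently (vegoflirfu, naoldonfum), so the last vowel is not what conditions the rule; whether the stem ends in a vowel or a consonant is.
"kenharso" ends in a vowel. The stems ending in a vowel (kedi → vekedi, degozga → vedegozga, rigaga → verigaga) add the prefix ve-.
So kenharso → vekenharso.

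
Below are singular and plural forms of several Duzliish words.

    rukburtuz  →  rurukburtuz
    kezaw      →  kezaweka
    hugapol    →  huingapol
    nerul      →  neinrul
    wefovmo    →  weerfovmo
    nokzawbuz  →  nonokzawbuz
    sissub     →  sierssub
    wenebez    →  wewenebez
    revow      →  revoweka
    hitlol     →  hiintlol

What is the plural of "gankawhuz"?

"gankawhuz" ends in -z. The stems ending in -z (nokzawbuz → nonokzawbuz, rukburtuz → rurukburtuz, wenebez → wewenebez) repeat the first consonant+vowel as a prefix.
The other patterns: stems ending in -w add -eka; stems ending in -l insert -in- after the first vowel; stems ending in -b or -o insert -er- after the first vowel.
So gankawhuz → gagankawhuz.

gagankawhuz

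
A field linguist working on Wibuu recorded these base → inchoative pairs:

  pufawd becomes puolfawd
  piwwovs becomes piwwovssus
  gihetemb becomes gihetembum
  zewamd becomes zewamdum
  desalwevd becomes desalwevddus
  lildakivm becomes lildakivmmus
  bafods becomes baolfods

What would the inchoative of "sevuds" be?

seolvuds

"sevuds" has second-to-last letter 'd'. The one such stem in the data (bafods → baolfods) inserts -ol- after the first vowel (as does pufawd), so the same rule applies.
The other patterns: stems whose second-to-last letter is 'v' double the final consonant and add -us; stems whose second-to-last letter is 'm' add -um.
So sevuds → seolvuds.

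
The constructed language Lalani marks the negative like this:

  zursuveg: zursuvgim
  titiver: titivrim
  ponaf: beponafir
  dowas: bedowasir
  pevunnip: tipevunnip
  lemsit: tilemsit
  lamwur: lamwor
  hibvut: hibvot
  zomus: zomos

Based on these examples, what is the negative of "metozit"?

titiver and lamwur both end in -r yet inflect differently (titivrim, lamwor), so the final letter is not what conditions the rule; the last vowel is.
"metozit" has last vowel 'i'. The stems whose last vowel is 'i' (pevunnip → tipevunnip, lemsit → tilemsit) add the prefix ti-.
So metozit → timetozit.

timetozit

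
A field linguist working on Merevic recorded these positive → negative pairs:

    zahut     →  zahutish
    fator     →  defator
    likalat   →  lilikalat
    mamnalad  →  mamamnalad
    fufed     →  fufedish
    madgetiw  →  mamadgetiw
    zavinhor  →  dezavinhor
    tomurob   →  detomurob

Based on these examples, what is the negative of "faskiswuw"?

faskiswuwish

mamnalad and fufed both end in -d yet inflect differently (mamamnalad, fufedish), so the final letter is not what conditions the rule; the last vowel is.
"faskiswuw" has last vowel 'u'. The one such stem in the data (zahut → zahutish) adds -ish, so the same rule applies.
So faskiswuw → faskiswuwish.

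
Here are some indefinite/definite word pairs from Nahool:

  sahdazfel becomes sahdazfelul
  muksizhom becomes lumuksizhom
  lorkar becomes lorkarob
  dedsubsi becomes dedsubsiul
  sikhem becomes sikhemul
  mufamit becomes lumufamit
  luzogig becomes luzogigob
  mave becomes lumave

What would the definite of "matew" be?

lumatew

muksizhom and sikhem both end in -m yet inflect differently (lumuksizhom, sikhemul), so the final letter is not what conditions the rule; the first letter is.
"matew" begins with m-. The stems beginning with m- (muksizhom → lumuksizhom, mave → lumave, mufamit → lumufamit) add the prefix lu-.
So matew → lumatew.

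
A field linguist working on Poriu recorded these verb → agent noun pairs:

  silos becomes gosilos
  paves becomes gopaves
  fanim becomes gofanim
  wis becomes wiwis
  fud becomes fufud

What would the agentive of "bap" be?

silos and wis both end in -s yet inflect differently (gosilos, wiwis), so the final letter is not what conditions the rule; the number of vowels is.
"bap" has 1 vowel. The stems with 1 vowel (wis → wiwis, fud → fufud) repeat the first consonant+vowel as a prefix.
The other pattern: stems with 2 vowels add the prefix go-.
So bap → babap.

babap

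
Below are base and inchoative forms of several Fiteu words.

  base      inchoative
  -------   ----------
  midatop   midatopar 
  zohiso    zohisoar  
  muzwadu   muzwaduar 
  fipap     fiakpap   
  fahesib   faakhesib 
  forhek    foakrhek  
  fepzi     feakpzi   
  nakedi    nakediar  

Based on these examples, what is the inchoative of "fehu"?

feakhu

fepzi and nakedi both end in -i yet inflect differently (feakpzi, nakediar), so the final letter is not what conditions the rule; the first letter is.
"fehu" begins with f-. The stems beginning with f- (fepzi → feakpzi, fipap → fiakpap, fahesib → faakhesib) insert -ak- after the first vowel.
The other pattern: stems beginning with m-, n- or z- add -ar.
So fehu → feakhu.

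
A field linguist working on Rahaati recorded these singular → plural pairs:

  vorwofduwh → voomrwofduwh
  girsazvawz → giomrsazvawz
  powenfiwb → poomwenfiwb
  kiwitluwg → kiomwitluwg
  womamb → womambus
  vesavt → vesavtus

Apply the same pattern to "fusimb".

powenfiwb and womamb both end in -b yet inflect differently (poomwenfiwb, womambus), so the final letter is not what conditions the rule; the second-to-last letter is.
"fusimb" has second-to-last letter 'm'. The one such stem in the data (womamb → womambus) adds -us, so the same rule applies.
The other pattern: stems whose second-to-last letter is 'w' insert -om- after the first vowel.
So fusimb → fusimbus.

fusimbus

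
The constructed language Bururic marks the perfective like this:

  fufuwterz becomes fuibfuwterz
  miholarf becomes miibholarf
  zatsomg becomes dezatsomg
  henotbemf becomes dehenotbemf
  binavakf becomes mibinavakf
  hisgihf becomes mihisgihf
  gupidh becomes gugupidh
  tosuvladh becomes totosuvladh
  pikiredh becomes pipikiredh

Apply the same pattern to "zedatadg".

"zedatadg" has second-to-last letter 'd'. The stems whose second-to-last letter is 'd' (gupidh → gugupidh, tosuvladh → totosuvladh, pikiredh → pipikiredh) repeat the first consonant+vowel as a prefix.
The other patterns: stems whose second-to-last letter is 'r' insert -ib- after the first vowel; stems whose second-to-last letter is 'm' add the prefix de-; stems whose second-to-last letter is 'h' or 'k' add the prefix mi-.
So zedatadg → zezedatadg.

zezedatadg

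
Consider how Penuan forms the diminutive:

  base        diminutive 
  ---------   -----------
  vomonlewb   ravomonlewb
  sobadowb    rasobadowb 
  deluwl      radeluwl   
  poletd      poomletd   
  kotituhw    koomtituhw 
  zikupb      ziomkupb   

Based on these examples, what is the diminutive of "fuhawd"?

rafuhawd

vomonlewb and zikupb both end in -b yet inflect differently (ravomonlewb, ziomkupb), so the final letter is not what conditions the rule; the second-to-last letter is.
"fuhawd" has second-to-last letter 'w'. The stems whose second-to-last letter is 'w' (vomonlewb → ravomonlewb, sobadowb → rasobadowb, deluwl → radeluwl) add the prefix ra-.
The other pattern: stems whose second-to-last letter is 'h', 'p' or 't' insert -om- after the first vowel.
So fuhawd → rafuhawd.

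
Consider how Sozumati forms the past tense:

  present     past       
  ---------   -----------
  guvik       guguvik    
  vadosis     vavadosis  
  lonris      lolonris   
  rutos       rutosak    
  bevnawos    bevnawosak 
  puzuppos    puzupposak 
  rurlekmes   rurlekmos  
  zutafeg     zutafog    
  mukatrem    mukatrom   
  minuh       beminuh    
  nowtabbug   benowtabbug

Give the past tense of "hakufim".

vadosis and rutos both end in -s yet inflect differently (vavadosis, rutosak), so the final letter is not what conditions the rule; the last vowel is.
"hakufim" has last vowel 'i'. The stems whose last vowel is 'i' (guvik → guguvik, vadosis → vavadosis, lonris → lolonris) repeat the first consonant+vowel as a prefix.
The other patterns: stems whose last vowel is 'o' add -ak; stems whose last vowel is 'e' change the last vowel to 'o'; stems whose last vowel is 'u' add the prefix be-.
So hakufim → hahakufim.

hahakufim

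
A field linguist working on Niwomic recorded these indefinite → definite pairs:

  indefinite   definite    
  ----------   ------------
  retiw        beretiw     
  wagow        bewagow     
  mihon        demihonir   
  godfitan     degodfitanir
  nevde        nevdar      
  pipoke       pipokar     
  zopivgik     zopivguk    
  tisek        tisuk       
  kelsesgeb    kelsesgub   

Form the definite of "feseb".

fesub

wagow and mihon both have last vowel 'o' yet inflect differently (bewagow, demihonir), so the last vowel is not what conditions the rule; the final letter is.
"feseb" ends in -b. The one such stem in the data (kelsesgeb → kelsesgub) changes the last vowel to 'u' (as do zopivgik, tisek), so the same rule applies.
So feseb → fesub.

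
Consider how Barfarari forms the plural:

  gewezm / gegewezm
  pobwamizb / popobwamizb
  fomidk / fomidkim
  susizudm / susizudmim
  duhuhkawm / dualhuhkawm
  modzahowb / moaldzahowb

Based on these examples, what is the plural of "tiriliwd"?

tialriliwd

"tiriliwd" has second-to-last letter 'w'. The stems whose second-to-last letter is 'w' (duhuhkawm → dualhuhkawm, modzahowb → moaldzahowb) insert -al- after the first vowel.
So tiriliwd → tialriliwd.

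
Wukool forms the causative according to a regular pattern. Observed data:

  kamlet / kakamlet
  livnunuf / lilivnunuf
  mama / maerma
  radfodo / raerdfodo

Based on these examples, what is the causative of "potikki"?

poertikki

kamlet and mama both have 2 vowels yet inflect differently (kakamlet, maerma), so the number of vowels is not what conditions the rule; whether the stem ends in a vowel or a consonant is.
"potikki" ends in a vowel. The stems ending in a vowel (mama → maerma, radfodo → raerdfodo) insert -er- after the first vowel.
The other pattern: stems ending in a consonant repeat the first consonant+vowel as a prefix.
So potikki → poertikki.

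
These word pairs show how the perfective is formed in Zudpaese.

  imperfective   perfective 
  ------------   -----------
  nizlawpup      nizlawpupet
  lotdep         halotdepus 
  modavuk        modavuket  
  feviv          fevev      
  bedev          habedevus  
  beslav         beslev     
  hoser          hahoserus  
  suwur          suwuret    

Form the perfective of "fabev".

hafabevus

lotdep and nizlawpup both end in -p yet inflect differently (halotdepus, nizlawpupet), so the final letter is not what conditions the rule; the last vowel is.
"fabev" has last vowel 'e'. The stems whose last vowel is 'e' (bedev → habedevus, lotdep → halotdepus, hoser → hahoserus) add ha- … -us around the stem.
The other patterns: stems whose last vowel is 'u' add -et; stems whose last vowel is 'a' or 'i' change the last vowel to 'e'.
So fabev → hafabevus.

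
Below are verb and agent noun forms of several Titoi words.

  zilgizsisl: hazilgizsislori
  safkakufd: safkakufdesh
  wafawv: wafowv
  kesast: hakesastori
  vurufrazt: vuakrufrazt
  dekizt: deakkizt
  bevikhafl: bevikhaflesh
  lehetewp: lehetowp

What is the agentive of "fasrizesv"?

bevikhafl and zilgizsisl both end in -l yet inflect differently (bevikhaflesh, hazilgizsislori), so the final letter is not what conditions the rule; the second-to-last letter is.
"fasrizesv" has second-to-last letter 's'. The stems whose second-to-last letter is 's' (kesast → hakesastori, zilgizsisl → hazilgizsislori) add ha- … -ori around the stem.
So fasrizesv → hafasrizesvori.

hafasrizesvori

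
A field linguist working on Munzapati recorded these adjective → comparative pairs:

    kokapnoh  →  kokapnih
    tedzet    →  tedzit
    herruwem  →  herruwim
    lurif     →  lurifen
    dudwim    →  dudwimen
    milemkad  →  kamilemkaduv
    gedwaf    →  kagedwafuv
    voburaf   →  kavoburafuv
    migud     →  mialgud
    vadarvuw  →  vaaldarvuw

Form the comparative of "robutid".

herruwem and dudwim both end in -m yet inflect differently (herruwim, dudwimen), so the final letter is not what conditions the rule; the last vowel is.
"robutid" has last vowel 'i'. The stems whose last vowel is 'i' (lurif → lurifen, dudwim → dudwimen) add -en.
The other patterns: stems whose last vowel is 'e' or 'o' change the last vowel to 'i'; stems whose last vowel is 'a' add ka- … -uv around the stem; stems whose last vowel is 'u' insert -al- after the first vowel.
So robutid → robutiden.

robutiden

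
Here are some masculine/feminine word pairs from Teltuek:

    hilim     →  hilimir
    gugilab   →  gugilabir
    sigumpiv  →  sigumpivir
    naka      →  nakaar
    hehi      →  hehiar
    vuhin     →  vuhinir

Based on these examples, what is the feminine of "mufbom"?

mufbomir

sigumpiv and hehi both have last vowel 'i' yet inflect differently (sigumpivir, hehiar), so the last vowel is not what conditions the rule; whether the stem ends in a vowel or a consonant is.
"mufbom" ends in a consonant. The stems ending in a consonant (sigumpiv → sigumpivir, hilim → hilimir, vuhin → vuhinir) add -ir.
So mufbom → mufbomir.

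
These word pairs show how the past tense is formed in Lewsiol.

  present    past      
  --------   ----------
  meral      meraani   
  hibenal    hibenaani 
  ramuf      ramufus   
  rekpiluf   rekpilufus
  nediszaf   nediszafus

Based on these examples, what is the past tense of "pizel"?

meral and nediszaf both have last vowel 'a' yet inflect differently (meraani, nediszafus), so the last vowel is not what conditions the rule; the final letter is.
"pizel" ends in -l. The stems ending in -l (meral → meraani, hibenal → hibenaani) drop the final letter and add -ani.
The other pattern: stems ending in -f add -us.
So pizel → pizeani.

pizeani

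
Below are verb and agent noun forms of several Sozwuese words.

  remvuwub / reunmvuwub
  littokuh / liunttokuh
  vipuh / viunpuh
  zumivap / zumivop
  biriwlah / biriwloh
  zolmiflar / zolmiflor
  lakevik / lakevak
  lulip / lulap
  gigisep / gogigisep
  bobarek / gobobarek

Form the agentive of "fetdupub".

"fetdupub" has last vowel 'u'. The stems whose last vowel is 'u' (remvuwub → reunmvuwub, littokuh → liunttokuh, vipuh → viunpuh) insert -un- after the first vowel.
So fetdupub → feuntdupub.

feuntdupub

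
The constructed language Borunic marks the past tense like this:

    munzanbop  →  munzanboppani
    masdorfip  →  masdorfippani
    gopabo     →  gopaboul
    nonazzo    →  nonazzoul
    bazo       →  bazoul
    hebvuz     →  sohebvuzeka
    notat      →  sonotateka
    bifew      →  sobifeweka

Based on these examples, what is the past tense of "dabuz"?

sodabuzeka

"dabuz" ends in -z. The one such stem in the data (hebvuz → sohebvuzeka) adds so- … -eka around the stem, so the same rule applies.
So dabuz → sodabuzeka.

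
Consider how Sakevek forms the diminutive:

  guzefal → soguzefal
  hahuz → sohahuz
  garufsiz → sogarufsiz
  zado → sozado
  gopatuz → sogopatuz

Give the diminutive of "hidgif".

Every pair shown (guzefal → soguzefal, hahuz → sohahuz, garufsiz → sogarufsiz, …) follows the same rule: add the prefix so-.
So hidgif → sohidgif.

sohidgif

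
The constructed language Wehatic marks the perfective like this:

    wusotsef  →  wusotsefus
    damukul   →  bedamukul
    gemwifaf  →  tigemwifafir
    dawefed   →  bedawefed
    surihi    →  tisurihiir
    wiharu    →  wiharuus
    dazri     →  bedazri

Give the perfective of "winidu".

winiduus

dazri and surihi both end in -i yet inflect differently (bedazri, tisurihiir), so the final letter is not what conditions the rule; the first letter is.
"winidu" begins with w-. The stems beginning with w- (wusotsef → wusotsefus, wiharu → wiharuus) add -us.
The other patterns: stems beginning with d- add the prefix be-; stems beginning with g- or s- add ti- … -ir around the stem.
So winidu → winiduus.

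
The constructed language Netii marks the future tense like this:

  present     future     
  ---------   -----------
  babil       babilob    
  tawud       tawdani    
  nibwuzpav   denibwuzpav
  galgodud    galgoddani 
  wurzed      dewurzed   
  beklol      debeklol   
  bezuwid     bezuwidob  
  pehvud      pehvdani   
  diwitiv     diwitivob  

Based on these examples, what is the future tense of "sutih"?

sutihob

galgodud and bezuwid both end in -d yet inflect differently (galgoddani, bezuwidob), so the final letter is not what conditions the rule; the last vowel is.
"sutih" has last vowel 'i'. The stems whose last vowel is 'i' (bezuwid → bezuwidob, diwitiv → diwitivob, babil → babilob) add -ob.
The other patterns: stems whose last vowel is 'u' delete the last vowel and add -ani; stems whose last vowel is 'a', 'e' or 'o' add the prefix de-.
So sutih → sutihob.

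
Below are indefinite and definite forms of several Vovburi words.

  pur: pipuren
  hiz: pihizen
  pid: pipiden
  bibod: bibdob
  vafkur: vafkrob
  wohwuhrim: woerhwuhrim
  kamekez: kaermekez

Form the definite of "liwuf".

pid and bibod both end in -d yet inflect differently (pipiden, bibdob), so the final letter is not what conditions the rule; the number of vowels is.
"liwuf" has 2 vowels. The stems with 2 vowels (bibod → bibdob, vafkur → vafkrob) delete the last vowel and add -ob.
So liwuf → liwfob.

liwfob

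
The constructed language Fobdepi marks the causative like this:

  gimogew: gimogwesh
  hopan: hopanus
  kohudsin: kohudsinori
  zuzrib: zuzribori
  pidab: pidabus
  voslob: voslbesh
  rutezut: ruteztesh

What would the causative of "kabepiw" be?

kabepiwori

kohudsin and hopan both end in -n yet inflect differently (kohudsinori, hopanus), so the final letter is not what conditions the rule; the last vowel is.
"kabepiw" has last vowel 'i'. The stems whose last vowel is 'i' (kohudsin → kohudsinori, zuzrib → zuzribori) add -ori.
The other patterns: stems whose last vowel is 'a' add -us; stems whose last vowel is 'e', 'o' or 'u' delete the last vowel and add -esh.
So kabepiw → kabepiwori.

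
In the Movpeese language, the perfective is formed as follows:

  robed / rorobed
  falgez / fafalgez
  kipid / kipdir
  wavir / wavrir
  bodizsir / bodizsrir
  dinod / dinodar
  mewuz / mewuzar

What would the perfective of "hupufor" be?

robed and kipid both end in -d yet inflect differently (rorobed, kipdir), so the final letter is not what conditions the rule; the last vowel is.
"hupufor" has last vowel 'o'. The one such stem in the data (dinod → dinodar) adds -ar, so the same rule applies.
So hupufor → hupuforar.

hupuforar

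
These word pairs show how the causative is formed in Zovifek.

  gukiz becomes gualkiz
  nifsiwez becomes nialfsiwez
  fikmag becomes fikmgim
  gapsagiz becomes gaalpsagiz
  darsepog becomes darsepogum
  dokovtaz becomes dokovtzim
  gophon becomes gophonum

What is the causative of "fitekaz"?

"fitekaz" has last vowel 'a'. The stems whose last vowel is 'a' (dokovtaz → dokovtzim, fikmag → fikmgim) delete the last vowel and add -im.
The other patterns: stems whose last vowel is 'o' add -um; stems whose last vowel is 'e' or 'i' insert -al- after the first vowel.
So fitekaz → fitekzim.

fitekzim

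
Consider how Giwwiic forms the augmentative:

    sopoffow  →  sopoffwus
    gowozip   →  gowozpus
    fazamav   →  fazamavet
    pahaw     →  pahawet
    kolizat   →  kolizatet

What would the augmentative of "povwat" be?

povwatet

"povwat" has last vowel 'a'. The stems whose last vowel is 'a' (fazamav → fazamavet, pahaw → pahawet, kolizat → kolizatet) add -et.
The other pattern: stems whose last vowel is 'i' or 'o' delete the last vowel and add -us.
So povwat → povwatet.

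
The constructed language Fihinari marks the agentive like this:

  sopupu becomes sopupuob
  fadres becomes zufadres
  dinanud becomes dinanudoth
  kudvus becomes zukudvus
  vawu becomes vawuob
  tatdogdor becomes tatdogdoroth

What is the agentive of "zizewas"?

zuzizewas

dinanud and kudvus both have last vowel 'u' yet inflect differently (dinanudoth, zukudvus), so the last vowel is not what conditions the rule; the final letter is.
"zizewas" ends in -s. The stems ending in -s (fadres → zufadres, kudvus → zukudvus) add the prefix zu-.
So zizewas → zuzizewas.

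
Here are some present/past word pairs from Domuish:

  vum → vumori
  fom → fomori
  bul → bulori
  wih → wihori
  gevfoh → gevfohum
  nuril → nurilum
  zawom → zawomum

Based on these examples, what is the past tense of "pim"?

"pim" has 1 vowel. The stems with 1 vowel (vum → vumori, fom → fomori, bul → bulori) add -ori.
So pim → pimori.

pimori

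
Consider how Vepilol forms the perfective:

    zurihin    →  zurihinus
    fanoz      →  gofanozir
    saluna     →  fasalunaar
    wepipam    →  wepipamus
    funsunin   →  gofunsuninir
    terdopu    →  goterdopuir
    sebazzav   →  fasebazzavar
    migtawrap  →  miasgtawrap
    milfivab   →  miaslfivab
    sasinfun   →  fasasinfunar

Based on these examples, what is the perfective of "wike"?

zurihin and sasinfun both end in -n yet inflect differently (zurihinus, fasasinfunar), so the final letter is not what conditions the rule; the first letter is.
"wike" begins with w-. The one such stem in the data (wepipam → wepipamus) adds -us, so the same rule applies.
The other patterns: stems beginning with m- insert -as- after the first vowel; stems beginning with s- add fa- … -ar around the stem; stems beginning with f- or t- add go- … -ir around the stem.
So wike → wikeus.

wikeus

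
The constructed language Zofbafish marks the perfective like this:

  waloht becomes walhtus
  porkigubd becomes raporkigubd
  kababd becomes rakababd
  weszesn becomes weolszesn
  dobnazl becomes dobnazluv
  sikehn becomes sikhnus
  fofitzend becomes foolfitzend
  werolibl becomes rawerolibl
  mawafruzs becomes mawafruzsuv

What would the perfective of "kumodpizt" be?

kumodpiztuv

dobnazl and werolibl both end in -l yet inflect differently (dobnazluv, rawerolibl), so the final letter is not what conditions the rule; the second-to-last letter is.
"kumodpizt" has second-to-last letter 'z'. The stems whose second-to-last letter is 'z' (dobnazl → dobnazluv, mawafruzs → mawafruzsuv) add -uv.
The other patterns: stems whose second-to-last letter is 'h' delete the last vowel and add -us; stems whose second-to-last letter is 'b' add the prefix ra-; stems whose second-to-last letter is 'n' or 's' insert -ol- after the first vowel.
So kumodpizt → kumodpiztuv.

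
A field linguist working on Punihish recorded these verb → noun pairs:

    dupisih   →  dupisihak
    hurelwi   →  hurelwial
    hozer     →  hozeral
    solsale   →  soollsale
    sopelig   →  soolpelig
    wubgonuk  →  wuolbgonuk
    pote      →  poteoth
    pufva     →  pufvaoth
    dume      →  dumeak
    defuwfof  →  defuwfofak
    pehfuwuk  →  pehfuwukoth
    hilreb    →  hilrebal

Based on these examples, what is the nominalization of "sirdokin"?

siolrdokin

dume and pote both end in -e yet inflect differently (dumeak, poteoth), so the final letter is not what conditions the rule; the first letter is.
"sirdokin" begins with s-. The stems beginning with s- (sopelig → soolpelig, solsale → soollsale) insert -ol- after the first vowel.
So sirdokin → siolrdokin.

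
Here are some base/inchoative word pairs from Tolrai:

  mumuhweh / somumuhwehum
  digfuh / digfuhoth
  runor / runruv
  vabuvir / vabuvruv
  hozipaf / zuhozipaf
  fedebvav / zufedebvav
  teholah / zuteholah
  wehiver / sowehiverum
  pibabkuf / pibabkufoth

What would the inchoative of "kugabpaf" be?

zukugabpaf

teholah and mumuhweh both end in -h yet inflect differently (zuteholah, somumuhwehum), so the final letter is not what conditions the rule; the last vowel is.
"kugabpaf" has last vowel 'a'. The stems whose last vowel is 'a' (teholah → zuteholah, fedebvav → zufedebvav, hozipaf → zuhozipaf) add the prefix zu-.
The other patterns: stems whose last vowel is 'e' add so- … -um around the stem; stems whose last vowel is 'u' add -oth; stems whose last vowel is 'i' or 'o' delete the last vowel and add -uv.
So kugabpaf → zukugabpaf.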